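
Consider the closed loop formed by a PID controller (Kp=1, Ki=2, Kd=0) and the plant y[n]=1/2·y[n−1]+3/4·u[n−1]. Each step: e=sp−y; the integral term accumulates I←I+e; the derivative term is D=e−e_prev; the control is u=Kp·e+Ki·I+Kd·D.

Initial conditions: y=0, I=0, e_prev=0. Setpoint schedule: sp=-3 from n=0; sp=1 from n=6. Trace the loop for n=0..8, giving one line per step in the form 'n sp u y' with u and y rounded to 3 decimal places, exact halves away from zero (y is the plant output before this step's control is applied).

0 -3 -9.000 0.000
1 -3 5.250 -6.750
2 -3 -9.188 0.563
3 -3 5.203 -6.609
4 -3 -9.199 0.598
5 -3 5.200 -6.601
6 1 2.800 0.600
7 1 -1.800 2.400
8 1 3.050 -0.150

(exact arithmetic carried between steps; '≈' marks a value shown rounded to 6 d.p. or computed from one; I and e_prev carry over from the previous line; the table rounds u and y to 3 d.p., halves away from zero)
n=0: y=0, sp=-3, e=sp−y=-3; I=-3, D=e−e_prev=-3; u=1·(-3)+2·(-3)+0·(-3)=-9; next y=1/2·0+3/4·(-9)=-6.75
n=1: y=-6.75, sp=-3, e=sp−y=3.75; I=0.75, D=e−e_prev=6.75; u=1·3.75+2·0.75+0·6.75=5.25; next y=1/2·(-6.75)+3/4·5.25=0.5625
n=2: y=0.5625, sp=-3, e=sp−y=-3.5625; I=-2.8125, D=e−e_prev=-7.3125; u=1·(-3.5625)+2·(-2.8125)+0·(-7.3125)=-9.1875; next y=1/2·0.5625+3/4·(-9.1875)=-6.609375
n=3: y=-6.609375, sp=-3, e=sp−y=3.609375; I=0.796875, D=e−e_prev=7.171875; u=1·3.609375+2·0.796875+0·7.171875=5.203125; next y=1/2·(-6.609375)+3/4·5.203125≈0.597656
n=4: y≈0.597656, sp=-3, e=sp−y≈-3.597656; I≈-2.800781, D=e−e_prev≈-7.207031; u=1·(-3.597656)+2·(-2.800781)+0·(-7.207031)≈-9.199219; next y=1/2·0.597656+3/4·(-9.199219)≈-6.600586
n=5: y≈-6.600586, sp=-3, e=sp−y≈3.600586; I≈0.799805, D=e−e_prev≈7.198242; u=1·3.600586+2·0.799805+0·7.198242≈5.200195; next y=1/2·(-6.600586)+3/4·5.200195≈0.599854
n=6: y≈0.599854, sp=1, e=sp−y≈0.400146; I≈1.199951, D=e−e_prev≈-3.200439; u=1·0.400146+2·1.199951+0·(-3.200439)≈2.800049; next y=1/2·0.599854+3/4·2.800049≈2.399963
n=7: y≈2.399963, sp=1, e=sp−y≈-1.399963; I≈-0.200012, D=e−e_prev≈-1.800110; u=1·(-1.399963)+2·(-0.200012)+0·(-1.800110)≈-1.799988; next y=1/2·2.399963+3/4·(-1.799988)≈-0.150009
n=8: y≈-0.150009, sp=1, e=sp−y≈1.150009; I≈0.949997, D=e−e_prev≈2.549973; u=1·1.150009+2·0.949997+0·2.549973≈3.050003; next y=1/2·(-0.150009)+3/4·3.050003≈2.212498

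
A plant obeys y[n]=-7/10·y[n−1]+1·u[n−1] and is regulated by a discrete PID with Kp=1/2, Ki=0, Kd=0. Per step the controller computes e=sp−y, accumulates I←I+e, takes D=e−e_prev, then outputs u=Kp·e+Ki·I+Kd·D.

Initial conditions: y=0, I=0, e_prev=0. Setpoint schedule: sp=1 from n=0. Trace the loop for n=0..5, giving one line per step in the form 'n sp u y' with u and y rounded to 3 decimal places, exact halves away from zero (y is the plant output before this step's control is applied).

0 1 0.500 0.000
1 1 0.250 0.500
2 1 0.550 -0.100
3 1 0.190 0.620
4 1 0.622 -0.244
5 1 0.104 0.793

(exact arithmetic carried between steps; '≈' marks a value shown rounded to 6 d.p. or computed from one; I and e_prev carry over from the previous line; the table rounds u and y to 3 d.p., halves away from zero)
n=0: y=0, sp=1, e=sp−y=1; I=1, D=e−e_prev=1; u=1/2·1+0·1+0·1=0.5; next y=-7/10·0+1·0.5=0.5
n=1: y=0.5, sp=1, e=sp−y=0.5; I=1.5, D=e−e_prev=-0.5; u=1/2·0.5+0·1.5+0·(-0.5)=0.25; next y=-7/10·0.5+1·0.25=-0.1
n=2: y=-0.1, sp=1, e=sp−y=1.1; I=2.6, D=e−e_prev=0.6; u=1/2·1.1+0·2.6+0·0.6=0.55; next y=-7/10·(-0.1)+1·0.55=0.62
n=3: y=0.62, sp=1, e=sp−y=0.38; I=2.98, D=e−e_prev=-0.72; u=1/2·0.38+0·2.98+0·(-0.72)=0.19; next y=-7/10·0.62+1·0.19=-0.244
n=4: y=-0.244, sp=1, e=sp−y=1.244; I=4.224, D=e−e_prev=0.864; u=1/2·1.244+0·4.224+0·0.864=0.622; next y=-7/10·(-0.244)+1·0.622=0.7928
n=5: y=0.7928, sp=1, e=sp−y=0.2072; I=4.4312, D=e−e_prev=-1.0368; u=1/2·0.2072+0·4.4312+0·(-1.0368)=0.1036; next y=-7/10·0.7928+1·0.1036=-0.45136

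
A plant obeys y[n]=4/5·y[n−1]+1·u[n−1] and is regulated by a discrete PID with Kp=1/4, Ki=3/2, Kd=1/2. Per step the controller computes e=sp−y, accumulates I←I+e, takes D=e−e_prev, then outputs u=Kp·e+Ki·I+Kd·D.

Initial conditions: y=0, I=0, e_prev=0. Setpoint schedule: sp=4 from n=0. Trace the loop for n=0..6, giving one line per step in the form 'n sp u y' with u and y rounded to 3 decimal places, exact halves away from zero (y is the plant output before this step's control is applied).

(exact arithmetic carried between steps; '≈' marks a value shown rounded to 6 d.p. or computed from one; I and e_prev carry over from the previous line; the table rounds u and y to 3 d.p., halves away from zero)
n=0: y=0, sp=4, e=sp−y=4; I=4, D=e−e_prev=4; u=1/4·4+3/2·4+1/2·4=9; next y=4/5·0+1·9=9
n=1: y=9, sp=4, e=sp−y=-5; I=-1, D=e−e_prev=-9; u=1/4·(-5)+3/2·(-1)+1/2·(-9)=-7.25; next y=4/5·9+1·(-7.25)=-0.05
n=2: y=-0.05, sp=4, e=sp−y=4.05; I=3.05, D=e−e_prev=9.05; u=1/4·4.05+3/2·3.05+1/2·9.05=10.1125; next y=4/5·(-0.05)+1·10.1125=10.0725
n=3: y=10.0725, sp=4, e=sp−y=-6.0725; I=-3.0225, D=e−e_prev=-10.1225; u=1/4·(-6.0725)+3/2·(-3.0225)+1/2·(-10.1225)=-11.113125; next y=4/5·10.0725+1·(-11.113125)=-3.055125
n=4: y=-3.055125, sp=4, e=sp−y=7.055125; I=4.032625, D=e−e_prev=13.127625; u=1/4·7.055125+3/2·4.032625+1/2·13.127625≈14.376531; next y=4/5·(-3.055125)+1·14.376531≈11.932431
n=5: y≈11.932431, sp=4, e=sp−y≈-7.932431; I≈-3.899806, D=e−e_prev≈-14.987556; u=1/4·(-7.932431)+3/2·(-3.899806)+1/2·(-14.987556)≈-15.326595; next y=4/5·11.932431+1·(-15.326595)≈-5.780650
n=6: y≈-5.780650, sp=4, e=sp−y≈9.780650; I≈5.880844, D=e−e_prev≈17.713082; u=1/4·9.780650+3/2·5.880844+1/2·17.713082≈20.122969; next y=4/5·(-5.780650)+1·20.122969≈15.498449

0 4 9.000 0.000
1 4 -7.250 9.000
2 4 10.113 -0.050
3 4 -11.113 10.073
4 4 14.377 -3.055
5 4 -15.327 11.932
6 4 20.123 -5.781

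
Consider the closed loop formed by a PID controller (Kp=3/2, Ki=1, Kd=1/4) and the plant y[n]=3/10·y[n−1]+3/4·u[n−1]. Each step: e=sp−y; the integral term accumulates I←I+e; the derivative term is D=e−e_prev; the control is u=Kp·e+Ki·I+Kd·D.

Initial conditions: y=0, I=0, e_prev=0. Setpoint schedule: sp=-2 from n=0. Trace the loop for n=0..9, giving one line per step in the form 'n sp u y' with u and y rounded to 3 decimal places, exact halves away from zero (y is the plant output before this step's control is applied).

(exact arithmetic carried between steps; '≈' marks a value shown rounded to 6 d.p. or computed from one; I and e_prev carry over from the previous line; the table rounds u and y to 3 d.p., halves away from zero)
n=0: y=0, sp=-2, e=sp−y=-2; I=-2, D=e−e_prev=-2; u=3/2·(-2)+1·(-2)+1/4·(-2)=-5.5; next y=3/10·0+3/4·(-5.5)=-4.125
n=1: y=-4.125, sp=-2, e=sp−y=2.125; I=0.125, D=e−e_prev=4.125; u=3/2·2.125+1·0.125+1/4·4.125=4.34375; next y=3/10·(-4.125)+3/4·4.34375≈2.020313
n=2: y≈2.020313, sp=-2, e=sp−y≈-4.020313; I≈-3.895313, D=e−e_prev≈-6.145313; u=3/2·(-4.020313)+1·(-3.895313)+1/4·(-6.145313)≈-11.462109; next y=3/10·2.020313+3/4·(-11.462109)≈-7.990488
n=3: y≈-7.990488, sp=-2, e=sp−y≈5.990488; I≈2.095176, D=e−e_prev≈10.010801; u=3/2·5.990488+1·2.095176+1/4·10.010801≈13.583608; next y=3/10·(-7.990488)+3/4·13.583608≈7.790560
n=4: y≈7.790560, sp=-2, e=sp−y≈-9.790560; I≈-7.695384, D=e−e_prev≈-15.781048; u=3/2·(-9.790560)+1·(-7.695384)+1/4·(-15.781048)≈-26.326486; next y=3/10·7.790560+3/4·(-26.326486)≈-17.407696
n=5: y≈-17.407696, sp=-2, e=sp−y≈15.407696; I≈7.712312, D=e−e_prev≈25.198256; u=3/2·15.407696+1·7.712312+1/4·25.198256≈37.123421; next y=3/10·(-17.407696)+3/4·37.123421≈22.620257
n=6: y≈22.620257, sp=-2, e=sp−y≈-24.620257; I≈-16.907944, D=e−e_prev≈-40.027953; u=3/2·(-24.620257)+1·(-16.907944)+1/4·(-40.027953)≈-63.845318; next y=3/10·22.620257+3/4·(-63.845318)≈-41.097911
n=7: y≈-41.097911, sp=-2, e=sp−y≈39.097911; I≈22.189967, D=e−e_prev≈63.718168; u=3/2·39.097911+1·22.189967+1/4·63.718168≈96.766376; next y=3/10·(-41.097911)+3/4·96.766376≈60.245409
n=8: y≈60.245409, sp=-2, e=sp−y≈-62.245409; I≈-40.055442, D=e−e_prev≈-101.343320; u=3/2·(-62.245409)+1·(-40.055442)+1/4·(-101.343320)≈-158.759385; next y=3/10·60.245409+3/4·(-158.759385)≈-100.995916
n=9: y≈-100.995916, sp=-2, e=sp−y≈98.995916; I≈58.940474, D=e−e_prev≈161.241325; u=3/2·98.995916+1·58.940474+1/4·161.241325≈247.744680; next y=3/10·(-100.995916)+3/4·247.744680≈155.509735

0 -2 -5.500 0.000
1 -2 4.344 -4.125
2 -2 -11.462 2.020
3 -2 13.584 -7.990
4 -2 -26.326 7.791
5 -2 37.123 -17.408
6 -2 -63.845 22.620
7 -2 96.766 -41.098
8 -2 -158.759 60.245
9 -2 247.745 -100.996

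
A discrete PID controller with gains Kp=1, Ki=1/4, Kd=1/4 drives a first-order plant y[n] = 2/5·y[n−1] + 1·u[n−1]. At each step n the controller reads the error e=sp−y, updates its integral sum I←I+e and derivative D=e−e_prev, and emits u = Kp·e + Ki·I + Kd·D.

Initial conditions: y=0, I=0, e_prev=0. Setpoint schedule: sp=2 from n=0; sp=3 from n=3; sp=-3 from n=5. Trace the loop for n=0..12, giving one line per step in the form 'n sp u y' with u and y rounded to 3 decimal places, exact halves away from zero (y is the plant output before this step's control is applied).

(exact arithmetic carried between steps; '≈' marks a value shown rounded to 6 d.p. or computed from one; I and e_prev carry over from the previous line; the table rounds u and y to 3 d.p., halves away from zero)
n=0: y=0, sp=2, e=sp−y=2; I=2, D=e−e_prev=2; u=1·2+1/4·2+1/4·2=3; next y=2/5·0+1·3=3
n=1: y=3, sp=2, e=sp−y=-1; I=1, D=e−e_prev=-3; u=1·(-1)+1/4·1+1/4·(-3)=-1.5; next y=2/5·3+1·(-1.5)=-0.3
n=2: y=-0.3, sp=2, e=sp−y=2.3; I=3.3, D=e−e_prev=3.3; u=1·2.3+1/4·3.3+1/4·3.3=3.95; next y=2/5·(-0.3)+1·3.95=3.83
n=3: y=3.83, sp=3, e=sp−y=-0.83; I=2.47, D=e−e_prev=-3.13; u=1·(-0.83)+1/4·2.47+1/4·(-3.13)=-0.995; next y=2/5·3.83+1·(-0.995)=0.537
n=4: y=0.537, sp=3, e=sp−y=2.463; I=4.933, D=e−e_prev=3.293; u=1·2.463+1/4·4.933+1/4·3.293=4.5195; next y=2/5·0.537+1·4.5195=4.7343
n=5: y=4.7343, sp=-3, e=sp−y=-7.7343; I=-2.8013, D=e−e_prev=-10.1973; u=1·(-7.7343)+1/4·(-2.8013)+1/4·(-10.1973)=-10.98395; next y=2/5·4.7343+1·(-10.98395)=-9.09023
n=6: y=-9.09023, sp=-3, e=sp−y=6.09023; I=3.28893, D=e−e_prev=13.82453; u=1·6.09023+1/4·3.28893+1/4·13.82453=10.368595; next y=2/5·(-9.09023)+1·10.368595=6.732503
n=7: y=6.732503, sp=-3, e=sp−y=-9.732503; I=-6.443573, D=e−e_prev=-15.822733; u=1·(-9.732503)+1/4·(-6.443573)+1/4·(-15.822733)≈-15.299080; next y=2/5·6.732503+1·(-15.299080)≈-12.606078
n=8: y≈-12.606078, sp=-3, e=sp−y≈9.606078; I≈3.162505, D=e−e_prev≈19.338581; u=1·9.606078+1/4·3.162505+1/4·19.338581≈15.231350; next y=2/5·(-12.606078)+1·15.231350≈10.188919
n=9: y≈10.188919, sp=-3, e=sp−y≈-13.188919; I≈-10.026413, D=e−e_prev≈-22.794997; u=1·(-13.188919)+1/4·(-10.026413)+1/4·(-22.794997)≈-21.394271; next y=2/5·10.188919+1·(-21.394271)≈-17.318704
n=10: y≈-17.318704, sp=-3, e=sp−y≈14.318704; I≈4.292290, D=e−e_prev≈27.507622; u=1·14.318704+1/4·4.292290+1/4·27.507622≈22.268682; next y=2/5·(-17.318704)+1·22.268682≈15.341200
n=11: y≈15.341200, sp=-3, e=sp−y≈-18.341200; I≈-14.048910, D=e−e_prev≈-32.659904; u=1·(-18.341200)+1/4·(-14.048910)+1/4·(-32.659904)≈-30.018404; next y=2/5·15.341200+1·(-30.018404)≈-23.881924
n=12: y≈-23.881924, sp=-3, e=sp−y≈20.881924; I≈6.833014, D=e−e_prev≈39.223124; u=1·20.881924+1/4·6.833014+1/4·39.223124≈32.395958; next y=2/5·(-23.881924)+1·32.395958≈22.843189

0 2 3.000 0.000
1 2 -1.500 3.000
2 2 3.950 -0.300
3 3 -0.995 3.830
4 3 4.520 0.537
5 -3 -10.984 4.734
6 -3 10.369 -9.090
7 -3 -15.299 6.733
8 -3 15.231 -12.606
9 -3 -21.394 10.189
10 -3 22.269 -17.319
11 -3 -30.018 15.341
12 -3 32.396 -23.882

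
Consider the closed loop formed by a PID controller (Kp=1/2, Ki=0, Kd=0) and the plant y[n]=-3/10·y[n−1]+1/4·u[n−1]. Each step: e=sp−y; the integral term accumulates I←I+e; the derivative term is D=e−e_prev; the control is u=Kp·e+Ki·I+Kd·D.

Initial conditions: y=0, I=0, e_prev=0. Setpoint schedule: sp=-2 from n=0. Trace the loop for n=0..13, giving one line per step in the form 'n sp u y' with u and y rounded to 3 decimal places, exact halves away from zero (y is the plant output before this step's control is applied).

(exact arithmetic carried between steps; '≈' marks a value shown rounded to 6 d.p. or computed from one; I and e_prev carry over from the previous line; the table rounds u and y to 3 d.p., halves away from zero)
n=0: y=0, sp=-2, e=sp−y=-2; I=-2, D=e−e_prev=-2; u=1/2·(-2)+0·(-2)+0·(-2)=-1; next y=-3/10·0+1/4·(-1)=-0.25
n=1: y=-0.25, sp=-2, e=sp−y=-1.75; I=-3.75, D=e−e_prev=0.25; u=1/2·(-1.75)+0·(-3.75)+0·0.25=-0.875; next y=-3/10·(-0.25)+1/4·(-0.875)=-0.14375
n=2: y=-0.14375, sp=-2, e=sp−y=-1.85625; I=-5.60625, D=e−e_prev=-0.10625; u=1/2·(-1.85625)+0·(-5.60625)+0·(-0.10625)=-0.928125; next y=-3/10·(-0.14375)+1/4·(-0.928125)≈-0.188906
n=3: y≈-0.188906, sp=-2, e=sp−y≈-1.811094; I≈-7.417344, D=e−e_prev≈0.045156; u=1/2·(-1.811094)+0·(-7.417344)+0·0.045156≈-0.905547; next y=-3/10·(-0.188906)+1/4·(-0.905547)≈-0.169715
n=4: y≈-0.169715, sp=-2, e=sp−y≈-1.830285; I≈-9.247629, D=e−e_prev≈-0.019191; u=1/2·(-1.830285)+0·(-9.247629)+0·(-0.019191)≈-0.915143; next y=-3/10·(-0.169715)+1/4·(-0.915143)≈-0.177871
n=5: y≈-0.177871, sp=-2, e=sp−y≈-1.822129; I≈-11.069758, D=e−e_prev≈0.008156; u=1/2·(-1.822129)+0·(-11.069758)+0·0.008156≈-0.911064; next y=-3/10·(-0.177871)+1/4·(-0.911064)≈-0.174405
n=6: y≈-0.174405, sp=-2, e=sp−y≈-1.825595; I≈-12.895353, D=e−e_prev≈-0.003466; u=1/2·(-1.825595)+0·(-12.895353)+0·(-0.003466)≈-0.912798; next y=-3/10·(-0.174405)+1/4·(-0.912798)≈-0.175878
n=7: y≈-0.175878, sp=-2, e=sp−y≈-1.824122; I≈-14.719475, D=e−e_prev≈0.001473; u=1/2·(-1.824122)+0·(-14.719475)+0·0.001473≈-0.912061; next y=-3/10·(-0.175878)+1/4·(-0.912061)≈-0.175252
n=8: y≈-0.175252, sp=-2, e=sp−y≈-1.824748; I≈-16.544223, D=e−e_prev≈-0.000626; u=1/2·(-1.824748)+0·(-16.544223)+0·(-0.000626)≈-0.912374; next y=-3/10·(-0.175252)+1/4·(-0.912374)≈-0.175518
n=9: y≈-0.175518, sp=-2, e=sp−y≈-1.824482; I≈-18.368705, D=e−e_prev≈0.000266; u=1/2·(-1.824482)+0·(-18.368705)+0·0.000266≈-0.912241; next y=-3/10·(-0.175518)+1/4·(-0.912241)≈-0.175405
n=10: y≈-0.175405, sp=-2, e=sp−y≈-1.824595; I≈-20.193300, D=e−e_prev≈-0.000113; u=1/2·(-1.824595)+0·(-20.193300)+0·(-0.000113)≈-0.912298; next y=-3/10·(-0.175405)+1/4·(-0.912298)≈-0.175453
n=11: y≈-0.175453, sp=-2, e=sp−y≈-1.824547; I≈-22.017847, D=e−e_prev≈0.000048; u=1/2·(-1.824547)+0·(-22.017847)+0·0.000048≈-0.912274; next y=-3/10·(-0.175453)+1/4·(-0.912274)≈-0.175433
n=12: y≈-0.175433, sp=-2, e=sp−y≈-1.824567; I≈-23.842415, D=e−e_prev≈-0.000020; u=1/2·(-1.824567)+0·(-23.842415)+0·(-0.000020)≈-0.912284; next y=-3/10·(-0.175433)+1/4·(-0.912284)≈-0.175441
n=13: y≈-0.175441, sp=-2, e=sp−y≈-1.824559; I≈-25.666974, D=e−e_prev≈0.000009; u=1/2·(-1.824559)+0·(-25.666974)+0·0.000009≈-0.912279; next y=-3/10·(-0.175441)+1/4·(-0.912279)≈-0.175437

0 -2 -1.000 0.000
1 -2 -0.875 -0.250
2 -2 -0.928 -0.144
3 -2 -0.906 -0.189
4 -2 -0.915 -0.170
5 -2 -0.911 -0.178
6 -2 -0.913 -0.174
7 -2 -0.912 -0.176
8 -2 -0.912 -0.175
9 -2 -0.912 -0.176
10 -2 -0.912 -0.175
11 -2 -0.912 -0.175
12 -2 -0.912 -0.175
13 -2 -0.912 -0.175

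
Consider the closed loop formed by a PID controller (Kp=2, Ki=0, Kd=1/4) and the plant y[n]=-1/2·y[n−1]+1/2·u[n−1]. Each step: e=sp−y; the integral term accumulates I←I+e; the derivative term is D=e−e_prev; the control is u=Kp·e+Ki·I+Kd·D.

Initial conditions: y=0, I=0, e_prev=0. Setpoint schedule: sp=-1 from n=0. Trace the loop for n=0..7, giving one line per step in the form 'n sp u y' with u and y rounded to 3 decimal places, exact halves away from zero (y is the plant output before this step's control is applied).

(exact arithmetic carried between steps; '≈' marks a value shown rounded to 6 d.p. or computed from one; I and e_prev carry over from the previous line; the table rounds u and y to 3 d.p., halves away from zero)
n=0: y=0, sp=-1, e=sp−y=-1; I=-1, D=e−e_prev=-1; u=2·(-1)+0·(-1)+1/4·(-1)=-2.25; next y=-1/2·0+1/2·(-2.25)=-1.125
n=1: y=-1.125, sp=-1, e=sp−y=0.125; I=-0.875, D=e−e_prev=1.125; u=2·0.125+0·(-0.875)+1/4·1.125=0.53125; next y=-1/2·(-1.125)+1/2·0.53125=0.828125
n=2: y=0.828125, sp=-1, e=sp−y=-1.828125; I=-2.703125, D=e−e_prev=-1.953125; u=2·(-1.828125)+0·(-2.703125)+1/4·(-1.953125)≈-4.144531; next y=-1/2·0.828125+1/2·(-4.144531)≈-2.486328
n=3: y≈-2.486328, sp=-1, e=sp−y≈1.486328; I≈-1.216797, D=e−e_prev≈3.314453; u=2·1.486328+0·(-1.216797)+1/4·3.314453≈3.801270; next y=-1/2·(-2.486328)+1/2·3.801270≈3.143799
n=4: y≈3.143799, sp=-1, e=sp−y≈-4.143799; I≈-5.360596, D=e−e_prev≈-5.630127; u=2·(-4.143799)+0·(-5.360596)+1/4·(-5.630127)≈-9.695129; next y=-1/2·3.143799+1/2·(-9.695129)≈-6.419464
n=5: y≈-6.419464, sp=-1, e=sp−y≈5.419464; I≈0.058868, D=e−e_prev≈9.563263; u=2·5.419464+0·0.058868+1/4·9.563263≈13.229744; next y=-1/2·(-6.419464)+1/2·13.229744≈9.824604
n=6: y≈9.824604, sp=-1, e=sp−y≈-10.824604; I≈-10.765736, D=e−e_prev≈-16.244068; u=2·(-10.824604)+0·(-10.765736)+1/4·(-16.244068)≈-25.710225; next y=-1/2·9.824604+1/2·(-25.710225)≈-17.767415
n=7: y≈-17.767415, sp=-1, e=sp−y≈16.767415; I≈6.001679, D=e−e_prev≈27.592019; u=2·16.767415+0·6.001679+1/4·27.592019≈40.432834; next y=-1/2·(-17.767415)+1/2·40.432834≈29.100124

0 -1 -2.250 0.000
1 -1 0.531 -1.125
2 -1 -4.145 0.828
3 -1 3.801 -2.486
4 -1 -9.695 3.144
5 -1 13.230 -6.419
6 -1 -25.710 9.825
7 -1 40.433 -17.767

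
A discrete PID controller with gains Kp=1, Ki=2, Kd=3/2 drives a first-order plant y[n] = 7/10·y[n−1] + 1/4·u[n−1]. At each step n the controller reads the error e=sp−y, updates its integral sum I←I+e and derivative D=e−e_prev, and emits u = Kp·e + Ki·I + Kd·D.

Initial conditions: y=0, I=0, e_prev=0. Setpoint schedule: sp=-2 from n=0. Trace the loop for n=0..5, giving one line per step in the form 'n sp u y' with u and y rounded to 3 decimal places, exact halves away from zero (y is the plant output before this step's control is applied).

(exact arithmetic carried between steps; '≈' marks a value shown rounded to 6 d.p. or computed from one; I and e_prev carry over from the previous line; the table rounds u and y to 3 d.p., halves away from zero)
n=0: y=0, sp=-2, e=sp−y=-2; I=-2, D=e−e_prev=-2; u=1·(-2)+2·(-2)+3/2·(-2)=-9; next y=7/10·0+1/4·(-9)=-2.25
n=1: y=-2.25, sp=-2, e=sp−y=0.25; I=-1.75, D=e−e_prev=2.25; u=1·0.25+2·(-1.75)+3/2·2.25=0.125; next y=7/10·(-2.25)+1/4·0.125=-1.54375
n=2: y=-1.54375, sp=-2, e=sp−y=-0.45625; I=-2.20625, D=e−e_prev=-0.70625; u=1·(-0.45625)+2·(-2.20625)+3/2·(-0.70625)=-5.928125; next y=7/10·(-1.54375)+1/4·(-5.928125)≈-2.562656
n=3: y≈-2.562656, sp=-2, e=sp−y≈0.562656; I≈-1.643594, D=e−e_prev≈1.018906; u=1·0.562656+2·(-1.643594)+3/2·1.018906≈-1.196172; next y=7/10·(-2.562656)+1/4·(-1.196172)≈-2.092902
n=4: y≈-2.092902, sp=-2, e=sp−y≈0.092902; I≈-1.550691, D=e−e_prev≈-0.469754; u=1·0.092902+2·(-1.550691)+3/2·(-0.469754)≈-3.713111; next y=7/10·(-2.092902)+1/4·(-3.713111)≈-2.393309
n=5: y≈-2.393309, sp=-2, e=sp−y≈0.393309; I≈-1.157382, D=e−e_prev≈0.300407; u=1·0.393309+2·(-1.157382)+3/2·0.300407≈-1.470844; next y=7/10·(-2.393309)+1/4·(-1.470844)≈-2.043028

0 -2 -9.000 0.000
1 -2 0.125 -2.250
2 -2 -5.928 -1.544
3 -2 -1.196 -2.563
4 -2 -3.713 -2.093
5 -2 -1.471 -2.393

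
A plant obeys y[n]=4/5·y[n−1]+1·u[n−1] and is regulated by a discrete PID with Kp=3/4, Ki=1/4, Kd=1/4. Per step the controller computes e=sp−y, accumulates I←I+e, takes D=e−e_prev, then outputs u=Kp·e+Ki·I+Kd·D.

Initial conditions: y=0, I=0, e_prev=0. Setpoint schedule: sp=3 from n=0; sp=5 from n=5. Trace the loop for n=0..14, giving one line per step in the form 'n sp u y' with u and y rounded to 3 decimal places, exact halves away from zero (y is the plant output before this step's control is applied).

0 3 3.750 0.000
1 3 -0.938 3.750
2 3 1.922 2.063
3 3 -0.152 3.572
4 3 1.165 2.705
5 5 2.742 3.330
6 5 0.221 5.406
7 5 1.714 4.545
8 5 0.606 5.350
9 5 1.300 4.886
10 5 0.809 5.209
11 5 1.128 4.976
12 5 0.910 5.109
13 5 1.056 4.997
14 5 0.958 5.054

(exact arithmetic carried between steps; '≈' marks a value shown rounded to 6 d.p. or computed from one; I and e_prev carry over from the previous line; the table rounds u and y to 3 d.p., halves away from zero)
n=0: y=0, sp=3, e=sp−y=3; I=3, D=e−e_prev=3; u=3/4·3+1/4·3+1/4·3=3.75; next y=4/5·0+1·3.75=3.75
n=1: y=3.75, sp=3, e=sp−y=-0.75; I=2.25, D=e−e_prev=-3.75; u=3/4·(-0.75)+1/4·2.25+1/4·(-3.75)=-0.9375; next y=4/5·3.75+1·(-0.9375)=2.0625
n=2: y=2.0625, sp=3, e=sp−y=0.9375; I=3.1875, D=e−e_prev=1.6875; u=3/4·0.9375+1/4·3.1875+1/4·1.6875=1.921875; next y=4/5·2.0625+1·1.921875=3.571875
n=3: y=3.571875, sp=3, e=sp−y=-0.571875; I=2.615625, D=e−e_prev=-1.509375; u=3/4·(-0.571875)+1/4·2.615625+1/4·(-1.509375)≈-0.152344; next y=4/5·3.571875+1·(-0.152344)≈2.705156
n=4: y≈2.705156, sp=3, e=sp−y≈0.294844; I≈2.910469, D=e−e_prev≈0.866719; u=3/4·0.294844+1/4·2.910469+1/4·0.866719≈1.165430; next y=4/5·2.705156+1·1.165430≈3.329555
n=5: y≈3.329555, sp=5, e=sp−y≈1.670445; I≈4.580914, D=e−e_prev≈1.375602; u=3/4·1.670445+1/4·4.580914+1/4·1.375602≈2.741963; next y=4/5·3.329555+1·2.741963≈5.405607
n=6: y≈5.405607, sp=5, e=sp−y≈-0.405607; I≈4.175307, D=e−e_prev≈-2.076052; u=3/4·(-0.405607)+1/4·4.175307+1/4·(-2.076052)≈0.220609; next y=4/5·5.405607+1·0.220609≈4.545094
n=7: y≈4.545094, sp=5, e=sp−y≈0.454906; I≈4.630213, D=e−e_prev≈0.860512; u=3/4·0.454906+1/4·4.630213+1/4·0.860512≈1.713861; next y=4/5·4.545094+1·1.713861≈5.349936
n=8: y≈5.349936, sp=5, e=sp−y≈-0.349936; I≈4.280277, D=e−e_prev≈-0.804842; u=3/4·(-0.349936)+1/4·4.280277+1/4·(-0.804842)≈0.606407; next y=4/5·5.349936+1·0.606407≈4.886356
n=9: y≈4.886356, sp=5, e=sp−y≈0.113644; I≈4.393921, D=e−e_prev≈0.463581; u=3/4·0.113644+1/4·4.393921+1/4·0.463581≈1.299609; next y=4/5·4.886356+1·1.299609≈5.208693
n=10: y≈5.208693, sp=5, e=sp−y≈-0.208693; I≈4.185228, D=e−e_prev≈-0.322338; u=3/4·(-0.208693)+1/4·4.185228+1/4·(-0.322338)≈0.809203; next y=4/5·5.208693+1·0.809203≈4.976157
n=11: y≈4.976157, sp=5, e=sp−y≈0.023843; I≈4.209071, D=e−e_prev≈0.232536; u=3/4·0.023843+1/4·4.209071+1/4·0.232536≈1.128284; next y=4/5·4.976157+1·1.128284≈5.109210
n=12: y≈5.109210, sp=5, e=sp−y≈-0.109210; I≈4.099861, D=e−e_prev≈-0.133052; u=3/4·(-0.109210)+1/4·4.099861+1/4·(-0.133052)≈0.909795; next y=4/5·5.109210+1·0.909795≈4.997163
n=13: y≈4.997163, sp=5, e=sp−y≈0.002837; I≈4.102699, D=e−e_prev≈0.112047; u=3/4·0.002837+1/4·4.102699+1/4·0.112047≈1.055814; next y=4/5·4.997163+1·1.055814≈5.053544
n=14: y≈5.053544, sp=5, e=sp−y≈-0.053544; I≈4.049154, D=e−e_prev≈-0.056382; u=3/4·(-0.053544)+1/4·4.049154+1/4·(-0.056382)≈0.958035; next y=4/5·5.053544+1·0.958035≈5.000870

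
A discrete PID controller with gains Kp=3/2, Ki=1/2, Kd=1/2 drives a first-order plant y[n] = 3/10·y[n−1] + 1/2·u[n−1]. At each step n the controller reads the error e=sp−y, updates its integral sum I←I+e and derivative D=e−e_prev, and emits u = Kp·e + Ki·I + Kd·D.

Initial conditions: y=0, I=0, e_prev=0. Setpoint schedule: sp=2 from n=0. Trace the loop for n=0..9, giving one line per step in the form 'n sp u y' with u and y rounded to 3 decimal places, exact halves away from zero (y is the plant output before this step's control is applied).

(exact arithmetic carried between steps; '≈' marks a value shown rounded to 6 d.p. or computed from one; I and e_prev carry over from the previous line; the table rounds u and y to 3 d.p., halves away from zero)
n=0: y=0, sp=2, e=sp−y=2; I=2, D=e−e_prev=2; u=3/2·2+1/2·2+1/2·2=5; next y=3/10·0+1/2·5=2.5
n=1: y=2.5, sp=2, e=sp−y=-0.5; I=1.5, D=e−e_prev=-2.5; u=3/2·(-0.5)+1/2·1.5+1/2·(-2.5)=-1.25; next y=3/10·2.5+1/2·(-1.25)=0.125
n=2: y=0.125, sp=2, e=sp−y=1.875; I=3.375, D=e−e_prev=2.375; u=3/2·1.875+1/2·3.375+1/2·2.375=5.6875; next y=3/10·0.125+1/2·5.6875=2.88125
n=3: y=2.88125, sp=2, e=sp−y=-0.88125; I=2.49375, D=e−e_prev=-2.75625; u=3/2·(-0.88125)+1/2·2.49375+1/2·(-2.75625)=-1.453125; next y=3/10·2.88125+1/2·(-1.453125)≈0.137813
n=4: y≈0.137813, sp=2, e=sp−y≈1.862188; I≈4.355938, D=e−e_prev≈2.743438; u=3/2·1.862188+1/2·4.355938+1/2·2.743438≈6.342969; next y=3/10·0.137813+1/2·6.342969≈3.212828
n=5: y≈3.212828, sp=2, e=sp−y≈-1.212828; I≈3.143109, D=e−e_prev≈-3.075016; u=3/2·(-1.212828)+1/2·3.143109+1/2·(-3.075016)≈-1.785195; next y=3/10·3.212828+1/2·(-1.785195)≈0.071251
n=6: y≈0.071251, sp=2, e=sp−y≈1.928749; I≈5.071859, D=e−e_prev≈3.141577; u=3/2·1.928749+1/2·5.071859+1/2·3.141577≈6.999842; next y=3/10·0.071251+1/2·6.999842≈3.521296
n=7: y≈3.521296, sp=2, e=sp−y≈-1.521296; I≈3.550562, D=e−e_prev≈-3.450045; u=3/2·(-1.521296)+1/2·3.550562+1/2·(-3.450045)≈-2.231686; next y=3/10·3.521296+1/2·(-2.231686)≈-0.059454
n=8: y≈-0.059454, sp=2, e=sp−y≈2.059454; I≈5.610016, D=e−e_prev≈3.580750; u=3/2·2.059454+1/2·5.610016+1/2·3.580750≈7.684564; next y=3/10·(-0.059454)+1/2·7.684564≈3.824446
n=9: y≈3.824446, sp=2, e=sp−y≈-1.824446; I≈3.785571, D=e−e_prev≈-3.883900; u=3/2·(-1.824446)+1/2·3.785571+1/2·(-3.883900)≈-2.785834; next y=3/10·3.824446+1/2·(-2.785834)≈-0.245583

0 2 5.000 0.000
1 2 -1.250 2.500
2 2 5.688 0.125
3 2 -1.453 2.881
4 2 6.343 0.138
5 2 -1.785 3.213
6 2 7.000 0.071
7 2 -2.232 3.521
8 2 7.685 -0.059
9 2 -2.786 3.824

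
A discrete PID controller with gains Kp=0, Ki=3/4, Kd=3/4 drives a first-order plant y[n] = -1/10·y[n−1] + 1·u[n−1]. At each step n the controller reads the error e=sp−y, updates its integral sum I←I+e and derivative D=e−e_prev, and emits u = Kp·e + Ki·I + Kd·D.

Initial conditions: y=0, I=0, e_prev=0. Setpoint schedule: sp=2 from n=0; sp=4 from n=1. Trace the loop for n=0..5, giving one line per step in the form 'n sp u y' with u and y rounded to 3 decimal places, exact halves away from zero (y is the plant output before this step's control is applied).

0 2 3.000 0.000
1 4 1.500 3.000
2 4 5.700 1.200
3 4 -0.120 5.580
4 4 11.367 -0.678
5 4 -7.987 11.435

(exact arithmetic carried between steps; '≈' marks a value shown rounded to 6 d.p. or computed from one; I and e_prev carry over from the previous line; the table rounds u and y to 3 d.p., halves away from zero)
n=0: y=0, sp=2, e=sp−y=2; I=2, D=e−e_prev=2; u=0·2+3/4·2+3/4·2=3; next y=-1/10·0+1·3=3
n=1: y=3, sp=4, e=sp−y=1; I=3, D=e−e_prev=-1; u=0·1+3/4·3+3/4·(-1)=1.5; next y=-1/10·3+1·1.5=1.2
n=2: y=1.2, sp=4, e=sp−y=2.8; I=5.8, D=e−e_prev=1.8; u=0·2.8+3/4·5.8+3/4·1.8=5.7; next y=-1/10·1.2+1·5.7=5.58
n=3: y=5.58, sp=4, e=sp−y=-1.58; I=4.22, D=e−e_prev=-4.38; u=0·(-1.58)+3/4·4.22+3/4·(-4.38)=-0.12; next y=-1/10·5.58+1·(-0.12)=-0.678
n=4: y=-0.678, sp=4, e=sp−y=4.678; I=8.898, D=e−e_prev=6.258; u=0·4.678+3/4·8.898+3/4·6.258=11.367; next y=-1/10·(-0.678)+1·11.367=11.4348
n=5: y=11.4348, sp=4, e=sp−y=-7.4348; I=1.4632, D=e−e_prev=-12.1128; u=0·(-7.4348)+3/4·1.4632+3/4·(-12.1128)=-7.9872; next y=-1/10·11.4348+1·(-7.9872)=-9.13068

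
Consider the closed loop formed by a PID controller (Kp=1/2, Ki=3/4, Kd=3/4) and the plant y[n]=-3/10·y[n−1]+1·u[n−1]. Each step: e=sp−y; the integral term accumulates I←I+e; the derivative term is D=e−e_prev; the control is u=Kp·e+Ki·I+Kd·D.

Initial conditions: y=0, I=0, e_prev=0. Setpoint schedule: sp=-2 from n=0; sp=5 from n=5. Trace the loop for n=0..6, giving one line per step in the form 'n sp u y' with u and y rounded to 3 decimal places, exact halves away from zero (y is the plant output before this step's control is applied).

(exact arithmetic carried between steps; '≈' marks a value shown rounded to 6 d.p. or computed from one; I and e_prev carry over from the previous line; the table rounds u and y to 3 d.p., halves away from zero)
n=0: y=0, sp=-2, e=sp−y=-2; I=-2, D=e−e_prev=-2; u=1/2·(-2)+3/4·(-2)+3/4·(-2)=-4; next y=-3/10·0+1·(-4)=-4
n=1: y=-4, sp=-2, e=sp−y=2; I=0, D=e−e_prev=4; u=1/2·2+3/4·0+3/4·4=4; next y=-3/10·(-4)+1·4=5.2
n=2: y=5.2, sp=-2, e=sp−y=-7.2; I=-7.2, D=e−e_prev=-9.2; u=1/2·(-7.2)+3/4·(-7.2)+3/4·(-9.2)=-15.9; next y=-3/10·5.2+1·(-15.9)=-17.46
n=3: y=-17.46, sp=-2, e=sp−y=15.46; I=8.26, D=e−e_prev=22.66; u=1/2·15.46+3/4·8.26+3/4·22.66=30.92; next y=-3/10·(-17.46)+1·30.92=36.158
n=4: y=36.158, sp=-2, e=sp−y=-38.158; I=-29.898, D=e−e_prev=-53.618; u=1/2·(-38.158)+3/4·(-29.898)+3/4·(-53.618)=-81.716; next y=-3/10·36.158+1·(-81.716)=-92.5634
n=5: y=-92.5634, sp=5, e=sp−y=97.5634; I=67.6654, D=e−e_prev=135.7214; u=1/2·97.5634+3/4·67.6654+3/4·135.7214=201.3218; next y=-3/10·(-92.5634)+1·201.3218=229.09082
n=6: y=229.09082, sp=5, e=sp−y=-224.09082; I=-156.42542, D=e−e_prev=-321.65422; u=1/2·(-224.09082)+3/4·(-156.42542)+3/4·(-321.65422)=-470.60514; next y=-3/10·229.09082+1·(-470.60514)=-539.332386

0 -2 -4.000 0.000
1 -2 4.000 -4.000
2 -2 -15.900 5.200
3 -2 30.920 -17.460
4 -2 -81.716 36.158
5 5 201.322 -92.563
6 5 -470.605 229.091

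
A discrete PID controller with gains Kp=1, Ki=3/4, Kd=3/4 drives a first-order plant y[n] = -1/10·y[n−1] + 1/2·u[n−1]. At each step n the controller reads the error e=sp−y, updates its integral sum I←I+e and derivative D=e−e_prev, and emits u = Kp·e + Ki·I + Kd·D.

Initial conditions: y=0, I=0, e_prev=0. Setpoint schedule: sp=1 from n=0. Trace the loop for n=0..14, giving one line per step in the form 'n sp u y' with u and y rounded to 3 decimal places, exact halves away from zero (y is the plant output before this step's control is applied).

0 1 2.500 0.000
1 1 -0.625 1.250
2 1 4.344 -0.438
3 1 -2.477 2.216
4 1 7.790 -1.460
5 1 -6.874 4.041
6 1 14.676 -3.841
7 1 -16.513 7.722
8 1 28.995 -9.029
9 1 -37.119 15.400
10 1 59.153 -20.100
11 1 -80.863 31.586
12 1 122.903 -43.590
13 1 -173.538 65.810
14 1 257.805 -93.350

(exact arithmetic carried between steps; '≈' marks a value shown rounded to 6 d.p. or computed from one; I and e_prev carry over from the previous line; the table rounds u and y to 3 d.p., halves away from zero)
n=0: y=0, sp=1, e=sp−y=1; I=1, D=e−e_prev=1; u=1·1+3/4·1+3/4·1=2.5; next y=-1/10·0+1/2·2.5=1.25
n=1: y=1.25, sp=1, e=sp−y=-0.25; I=0.75, D=e−e_prev=-1.25; u=1·(-0.25)+3/4·0.75+3/4·(-1.25)=-0.625; next y=-1/10·1.25+1/2·(-0.625)=-0.4375
n=2: y=-0.4375, sp=1, e=sp−y=1.4375; I=2.1875, D=e−e_prev=1.6875; u=1·1.4375+3/4·2.1875+3/4·1.6875=4.34375; next y=-1/10·(-0.4375)+1/2·4.34375=2.215625
n=3: y=2.215625, sp=1, e=sp−y=-1.215625; I=0.971875, D=e−e_prev=-2.653125; u=1·(-1.215625)+3/4·0.971875+3/4·(-2.653125)≈-2.476563; next y=-1/10·2.215625+1/2·(-2.476563)≈-1.459844
n=4: y≈-1.459844, sp=1, e=sp−y≈2.459844; I≈3.431719, D=e−e_prev≈3.675469; u=1·2.459844+3/4·3.431719+3/4·3.675469≈7.790234; next y=-1/10·(-1.459844)+1/2·7.790234≈4.041102
n=5: y≈4.041102, sp=1, e=sp−y≈-3.041102; I≈0.390617, D=e−e_prev≈-5.500945; u=1·(-3.041102)+3/4·0.390617+3/4·(-5.500945)≈-6.873848; next y=-1/10·4.041102+1/2·(-6.873848)≈-3.841034
n=6: y≈-3.841034, sp=1, e=sp−y≈4.841034; I≈5.231651, D=e−e_prev≈7.882136; u=1·4.841034+3/4·5.231651+3/4·7.882136≈14.676374; next y=-1/10·(-3.841034)+1/2·14.676374≈7.722290
n=7: y≈7.722290, sp=1, e=sp−y≈-6.722290; I≈-1.490639, D=e−e_prev≈-11.563324; u=1·(-6.722290)+3/4·(-1.490639)+3/4·(-11.563324)≈-16.512763; next y=-1/10·7.722290+1/2·(-16.512763)≈-9.028611
n=8: y≈-9.028611, sp=1, e=sp−y≈10.028611; I≈8.537971, D=e−e_prev≈16.750901; u=1·10.028611+3/4·8.537971+3/4·16.750901≈28.995265; next y=-1/10·(-9.028611)+1/2·28.995265≈15.400494
n=9: y≈15.400494, sp=1, e=sp−y≈-14.400494; I≈-5.862522, D=e−e_prev≈-24.429104; u=1·(-14.400494)+3/4·(-5.862522)+3/4·(-24.429104)≈-37.119213; next y=-1/10·15.400494+1/2·(-37.119213)≈-20.099656
n=10: y≈-20.099656, sp=1, e=sp−y≈21.099656; I≈15.237134, D=e−e_prev≈35.500149; u=1·21.099656+3/4·15.237134+3/4·35.500149≈59.152618; next y=-1/10·(-20.099656)+1/2·59.152618≈31.586275
n=11: y≈31.586275, sp=1, e=sp−y≈-30.586275; I≈-15.349141, D=e−e_prev≈-51.685931; u=1·(-30.586275)+3/4·(-15.349141)+3/4·(-51.685931)≈-80.862579; next y=-1/10·31.586275+1/2·(-80.862579)≈-43.589917
n=12: y≈-43.589917, sp=1, e=sp−y≈44.589917; I≈29.240776, D=e−e_prev≈75.176192; u=1·44.589917+3/4·29.240776+3/4·75.176192≈122.902642; next y=-1/10·(-43.589917)+1/2·122.902642≈65.810313
n=13: y≈65.810313, sp=1, e=sp−y≈-64.810313; I≈-35.569537, D=e−e_prev≈-109.400230; u=1·(-64.810313)+3/4·(-35.569537)+3/4·(-109.400230)≈-173.537638; next y=-1/10·65.810313+1/2·(-173.537638)≈-93.349850
n=14: y≈-93.349850, sp=1, e=sp−y≈94.349850; I≈58.780313, D=e−e_prev≈159.160163; u=1·94.349850+3/4·58.780313+3/4·159.160163≈257.805207; next y=-1/10·(-93.349850)+1/2·257.805207≈138.237589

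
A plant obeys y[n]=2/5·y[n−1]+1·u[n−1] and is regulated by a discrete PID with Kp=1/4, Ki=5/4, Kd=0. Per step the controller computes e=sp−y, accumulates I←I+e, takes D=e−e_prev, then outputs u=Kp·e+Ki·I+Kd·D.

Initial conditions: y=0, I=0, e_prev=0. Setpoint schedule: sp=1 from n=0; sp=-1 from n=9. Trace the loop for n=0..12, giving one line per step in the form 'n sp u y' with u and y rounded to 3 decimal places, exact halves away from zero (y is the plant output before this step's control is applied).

(exact arithmetic carried between steps; '≈' marks a value shown rounded to 6 d.p. or computed from one; I and e_prev carry over from the previous line; the table rounds u and y to 3 d.p., halves away from zero)
n=0: y=0, sp=1, e=sp−y=1; I=1, D=e−e_prev=1; u=1/4·1+5/4·1+0·1=1.5; next y=2/5·0+1·1.5=1.5
n=1: y=1.5, sp=1, e=sp−y=-0.5; I=0.5, D=e−e_prev=-1.5; u=1/4·(-0.5)+5/4·0.5+0·(-1.5)=0.5; next y=2/5·1.5+1·0.5=1.1
n=2: y=1.1, sp=1, e=sp−y=-0.1; I=0.4, D=e−e_prev=0.4; u=1/4·(-0.1)+5/4·0.4+0·0.4=0.475; next y=2/5·1.1+1·0.475=0.915
n=3: y=0.915, sp=1, e=sp−y=0.085; I=0.485, D=e−e_prev=0.185; u=1/4·0.085+5/4·0.485+0·0.185=0.6275; next y=2/5·0.915+1·0.6275=0.9935
n=4: y=0.9935, sp=1, e=sp−y=0.0065; I=0.4915, D=e−e_prev=-0.0785; u=1/4·0.0065+5/4·0.4915+0·(-0.0785)=0.616; next y=2/5·0.9935+1·0.616=1.0134
n=5: y=1.0134, sp=1, e=sp−y=-0.0134; I=0.4781, D=e−e_prev=-0.0199; u=1/4·(-0.0134)+5/4·0.4781+0·(-0.0199)=0.594275; next y=2/5·1.0134+1·0.594275=0.999635
n=6: y=0.999635, sp=1, e=sp−y=0.000365; I=0.478465, D=e−e_prev=0.013765; u=1/4·0.000365+5/4·0.478465+0·0.013765≈0.598173; next y=2/5·0.999635+1·0.598173≈0.998027
n=7: y≈0.998027, sp=1, e=sp−y≈0.001974; I≈0.480439, D=e−e_prev≈0.001609; u=1/4·0.001974+5/4·0.480439+0·0.001609≈0.601042; next y=2/5·0.998027+1·0.601042≈1.000252
n=8: y≈1.000252, sp=1, e=sp−y≈-0.000252; I≈0.480186, D=e−e_prev≈-0.002226; u=1/4·(-0.000252)+5/4·0.480186+0·(-0.002226)≈0.600170; next y=2/5·1.000252+1·0.600170≈1.000271
n=9: y≈1.000271, sp=-1, e=sp−y≈-2.000271; I≈-1.520084, D=e−e_prev≈-2.000019; u=1/4·(-2.000271)+5/4·(-1.520084)+0·(-2.000019)≈-2.400173; next y=2/5·1.000271+1·(-2.400173)≈-2.000065
n=10: y≈-2.000065, sp=-1, e=sp−y≈1.000065; I≈-0.520020, D=e−e_prev≈3.000336; u=1/4·1.000065+5/4·(-0.520020)+0·3.000336≈-0.400008; next y=2/5·(-2.000065)+1·(-0.400008)≈-1.200034
n=11: y≈-1.200034, sp=-1, e=sp−y≈0.200034; I≈-0.319985, D=e−e_prev≈-0.800031; u=1/4·0.200034+5/4·(-0.319985)+0·(-0.800031)≈-0.349973; next y=2/5·(-1.200034)+1·(-0.349973)≈-0.829987
n=12: y≈-0.829987, sp=-1, e=sp−y≈-0.170013; I≈-0.489999, D=e−e_prev≈-0.370047; u=1/4·(-0.170013)+5/4·(-0.489999)+0·(-0.370047)≈-0.655001; next y=2/5·(-0.829987)+1·(-0.655001)≈-0.986996

0 1 1.500 0.000
1 1 0.500 1.500
2 1 0.475 1.100
3 1 0.628 0.915
4 1 0.616 0.994
5 1 0.594 1.013
6 1 0.598 1.000
7 1 0.601 0.998
8 1 0.600 1.000
9 -1 -2.400 1.000
10 -1 -0.400 -2.000
11 -1 -0.350 -1.200
12 -1 -0.655 -0.830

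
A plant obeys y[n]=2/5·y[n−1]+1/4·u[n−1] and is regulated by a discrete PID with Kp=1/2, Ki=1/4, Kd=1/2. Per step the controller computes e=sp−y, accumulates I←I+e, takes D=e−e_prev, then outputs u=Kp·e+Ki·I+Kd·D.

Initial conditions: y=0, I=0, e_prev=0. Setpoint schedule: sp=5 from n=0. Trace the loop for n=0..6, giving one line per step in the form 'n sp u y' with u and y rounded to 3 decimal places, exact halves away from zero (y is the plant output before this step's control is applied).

0 5 6.250 0.000
1 5 3.047 1.563
2 5 4.907 1.387
3 5 5.229 1.781
4 5 5.933 2.020
5 5 6.458 2.291
6 5 6.971 2.531

(exact arithmetic carried between steps; '≈' marks a value shown rounded to 6 d.p. or computed from one; I and e_prev carry over from the previous line; the table rounds u and y to 3 d.p., halves away from zero)
n=0: y=0, sp=5, e=sp−y=5; I=5, D=e−e_prev=5; u=1/2·5+1/4·5+1/2·5=6.25; next y=2/5·0+1/4·6.25=1.5625
n=1: y=1.5625, sp=5, e=sp−y=3.4375; I=8.4375, D=e−e_prev=-1.5625; u=1/2·3.4375+1/4·8.4375+1/2·(-1.5625)=3.046875; next y=2/5·1.5625+1/4·3.046875≈1.386719
n=2: y≈1.386719, sp=5, e=sp−y≈3.613281; I≈12.050781, D=e−e_prev≈0.175781; u=1/2·3.613281+1/4·12.050781+1/2·0.175781≈4.907227; next y=2/5·1.386719+1/4·4.907227≈1.781494
n=3: y≈1.781494, sp=5, e=sp−y≈3.218506; I≈15.269287, D=e−e_prev≈-0.394775; u=1/2·3.218506+1/4·15.269287+1/2·(-0.394775)≈5.229187; next y=2/5·1.781494+1/4·5.229187≈2.019894
n=4: y≈2.019894, sp=5, e=sp−y≈2.980106; I≈18.249393, D=e−e_prev≈-0.238400; u=1/2·2.980106+1/4·18.249393+1/2·(-0.238400)≈5.933201; next y=2/5·2.019894+1/4·5.933201≈2.291258
n=5: y≈2.291258, sp=5, e=sp−y≈2.708742; I≈20.958135, D=e−e_prev≈-0.271364; u=1/2·2.708742+1/4·20.958135+1/2·(-0.271364)≈6.458223; next y=2/5·2.291258+1/4·6.458223≈2.531059
n=6: y≈2.531059, sp=5, e=sp−y≈2.468941; I≈23.427076, D=e−e_prev≈-0.239801; u=1/2·2.468941+1/4·23.427076+1/2·(-0.239801)≈6.971339; next y=2/5·2.531059+1/4·6.971339≈2.755258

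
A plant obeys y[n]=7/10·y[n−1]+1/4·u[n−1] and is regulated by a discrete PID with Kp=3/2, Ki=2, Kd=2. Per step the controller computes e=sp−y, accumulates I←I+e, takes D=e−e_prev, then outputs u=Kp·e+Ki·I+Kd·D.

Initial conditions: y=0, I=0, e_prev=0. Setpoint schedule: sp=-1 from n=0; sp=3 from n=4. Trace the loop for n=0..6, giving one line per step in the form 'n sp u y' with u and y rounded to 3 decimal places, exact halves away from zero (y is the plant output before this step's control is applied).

0 -1 -5.500 0.000
1 -1 2.063 -1.375
2 -1 -5.042 -0.447
3 -1 1.903 -1.573
4 3 17.584 -0.625
5 3 -6.479 3.958
6 3 16.212 1.151

(exact arithmetic carried between steps; '≈' marks a value shown rounded to 6 d.p. or computed from one; I and e_prev carry over from the previous line; the table rounds u and y to 3 d.p., halves away from zero)
n=0: y=0, sp=-1, e=sp−y=-1; I=-1, D=e−e_prev=-1; u=3/2·(-1)+2·(-1)+2·(-1)=-5.5; next y=7/10·0+1/4·(-5.5)=-1.375
n=1: y=-1.375, sp=-1, e=sp−y=0.375; I=-0.625, D=e−e_prev=1.375; u=3/2·0.375+2·(-0.625)+2·1.375=2.0625; next y=7/10·(-1.375)+1/4·2.0625=-0.446875
n=2: y=-0.446875, sp=-1, e=sp−y=-0.553125; I=-1.178125, D=e−e_prev=-0.928125; u=3/2·(-0.553125)+2·(-1.178125)+2·(-0.928125)≈-5.042188; next y=7/10·(-0.446875)+1/4·(-5.042188)≈-1.573359
n=3: y≈-1.573359, sp=-1, e=sp−y≈0.573359; I≈-0.604766, D=e−e_prev≈1.126484; u=3/2·0.573359+2·(-0.604766)+2·1.126484≈1.903477; next y=7/10·(-1.573359)+1/4·1.903477≈-0.625482
n=4: y≈-0.625482, sp=3, e=sp−y≈3.625482; I≈3.020717, D=e−e_prev≈3.052123; u=3/2·3.625482+2·3.020717+2·3.052123≈17.583903; next y=7/10·(-0.625482)+1/4·17.583903≈3.958138
n=5: y≈3.958138, sp=3, e=sp−y≈-0.958138; I≈2.062579, D=e−e_prev≈-4.583621; u=3/2·(-0.958138)+2·2.062579+2·(-4.583621)≈-6.479291; next y=7/10·3.958138+1/4·(-6.479291)≈1.150874
n=6: y≈1.150874, sp=3, e=sp−y≈1.849126; I≈3.911705, D=e−e_prev≈2.807264; u=3/2·1.849126+2·3.911705+2·2.807264≈16.211627; next y=7/10·1.150874+1/4·16.211627≈4.858518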